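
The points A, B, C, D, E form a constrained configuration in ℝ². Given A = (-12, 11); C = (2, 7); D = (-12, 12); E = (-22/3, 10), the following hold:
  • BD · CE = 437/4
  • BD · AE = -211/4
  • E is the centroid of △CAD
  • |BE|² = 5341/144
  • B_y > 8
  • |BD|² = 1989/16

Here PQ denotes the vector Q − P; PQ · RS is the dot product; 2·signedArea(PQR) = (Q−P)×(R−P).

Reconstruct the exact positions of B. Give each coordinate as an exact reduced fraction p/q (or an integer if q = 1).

B = (-3/2, 33/4)

1. B_x = -3/2  [BD · CE = 437/4 ∩ BD · AE = -211/4]
2. B_y = 33/4  [BD · CE = 437/4 ∩ BD · AE = -211/4]
   → B = (-3/2, 33/4)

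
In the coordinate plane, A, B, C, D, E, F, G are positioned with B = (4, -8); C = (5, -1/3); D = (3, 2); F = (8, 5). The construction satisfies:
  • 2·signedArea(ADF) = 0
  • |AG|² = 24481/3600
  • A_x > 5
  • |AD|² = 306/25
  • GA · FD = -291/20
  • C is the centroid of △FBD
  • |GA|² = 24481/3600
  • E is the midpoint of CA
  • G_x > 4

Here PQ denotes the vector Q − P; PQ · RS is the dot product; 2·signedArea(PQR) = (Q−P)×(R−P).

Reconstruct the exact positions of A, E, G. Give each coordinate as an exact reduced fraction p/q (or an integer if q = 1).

1. A_x = 6  [line -3·x + 5·y + -1 = 0 ∩ |AD|² = 306/25]
2. A_y = 19/5  [line -3·x + 5·y + -1 = 0 ∩ |AD|² = 306/25]
   → A = (6, 19/5)
3. E_x = 11/2  [E is the midpoint of CA]
4. E_y = 26/15  [E is the midpoint of CA]
   → E = (11/2, 26/15)
5. G_x = 17/4  [line 5·x + 3·y + -537/20 = 0 ∩ |AG|² = 24481/3600]
6. G_y = 28/15  [line 5·x + 3·y + -537/20 = 0 ∩ |AG|² = 24481/3600]
   → G = (17/4, 28/15)

A = (6, 19/5)
E = (11/2, 26/15)
G = (17/4, 28/15)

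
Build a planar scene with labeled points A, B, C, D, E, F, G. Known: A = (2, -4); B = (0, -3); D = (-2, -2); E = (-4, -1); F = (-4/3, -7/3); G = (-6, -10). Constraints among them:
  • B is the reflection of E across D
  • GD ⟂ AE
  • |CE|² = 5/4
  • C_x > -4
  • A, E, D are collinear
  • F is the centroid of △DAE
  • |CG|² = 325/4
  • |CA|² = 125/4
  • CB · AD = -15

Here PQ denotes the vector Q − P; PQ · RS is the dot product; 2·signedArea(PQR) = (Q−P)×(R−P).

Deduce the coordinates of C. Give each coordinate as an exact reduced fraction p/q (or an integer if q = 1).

1. C_x = -3  [line 4·x + -2·y + 9 = 0 ∩ |CA|² = 125/4]
2. C_y = -3/2  [line 4·x + -2·y + 9 = 0 ∩ |CA|² = 125/4]
   → C = (-3, -3/2)

C = (-3, -3/2)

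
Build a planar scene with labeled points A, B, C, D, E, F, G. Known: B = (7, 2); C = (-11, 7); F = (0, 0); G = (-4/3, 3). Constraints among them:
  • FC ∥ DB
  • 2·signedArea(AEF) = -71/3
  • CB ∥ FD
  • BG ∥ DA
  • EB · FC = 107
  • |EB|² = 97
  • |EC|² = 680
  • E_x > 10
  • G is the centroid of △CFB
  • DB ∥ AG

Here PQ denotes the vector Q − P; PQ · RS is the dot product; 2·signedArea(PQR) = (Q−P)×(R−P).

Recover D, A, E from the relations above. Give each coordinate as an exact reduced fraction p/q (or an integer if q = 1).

A = (29/3, -4)
D = (18, -5)
E = (11, -7)

1. D_x = 18  [FC ∥ DB ∩ CB ∥ FD]
2. D_y = -5  [FC ∥ DB ∩ CB ∥ FD]
   → D = (18, -5)
3. A_x = 29/3  [DB ∥ AG ∩ BG ∥ DA]
4. A_y = -4  [DB ∥ AG ∩ BG ∥ DA]
   → A = (29/3, -4)
5. E_x = 11  [EB · FC = 107 ∩ 2·signedArea(AEF) = -71/3]
6. E_y = -7  [EB · FC = 107 ∩ 2·signedArea(AEF) = -71/3]
   → E = (11, -7)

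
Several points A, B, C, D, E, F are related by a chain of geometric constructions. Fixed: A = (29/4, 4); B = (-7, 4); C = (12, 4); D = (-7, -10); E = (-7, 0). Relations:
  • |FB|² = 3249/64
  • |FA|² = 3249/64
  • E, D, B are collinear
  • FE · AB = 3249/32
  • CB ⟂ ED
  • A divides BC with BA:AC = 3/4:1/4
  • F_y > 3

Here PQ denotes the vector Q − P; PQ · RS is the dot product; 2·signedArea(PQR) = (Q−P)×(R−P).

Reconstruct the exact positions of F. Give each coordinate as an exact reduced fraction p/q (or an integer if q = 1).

1. F_x = 1/8  [FE · AB = 3249/32]
2. F_y = 4  [|FA|² = 3249/64]
   → F = (1/8, 4)

F = (1/8, 4)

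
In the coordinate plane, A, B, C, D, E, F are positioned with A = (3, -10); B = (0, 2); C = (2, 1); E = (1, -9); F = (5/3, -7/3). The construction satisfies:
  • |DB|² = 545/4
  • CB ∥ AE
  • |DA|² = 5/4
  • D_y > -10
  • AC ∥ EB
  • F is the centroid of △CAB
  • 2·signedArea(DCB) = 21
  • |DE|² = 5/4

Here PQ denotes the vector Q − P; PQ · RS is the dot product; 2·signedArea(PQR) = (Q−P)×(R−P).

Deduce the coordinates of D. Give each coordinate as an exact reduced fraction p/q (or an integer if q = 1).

1. D_x = 2  [line -1·x + -2·y + -17 = 0 ∩ |DA|² = 5/4]
2. D_y = -19/2  [line -1·x + -2·y + -17 = 0 ∩ |DA|² = 5/4]
   → D = (2, -19/2)

D = (2, -19/2)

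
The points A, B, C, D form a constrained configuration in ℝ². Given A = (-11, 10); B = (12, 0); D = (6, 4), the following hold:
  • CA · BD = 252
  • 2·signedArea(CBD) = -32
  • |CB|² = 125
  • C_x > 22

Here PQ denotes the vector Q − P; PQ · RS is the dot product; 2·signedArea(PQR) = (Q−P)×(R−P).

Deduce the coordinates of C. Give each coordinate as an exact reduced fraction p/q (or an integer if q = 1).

C = (23, -2)

1. C_x = 23  [CA · BD = 252 ∩ 2·signedArea(CBD) = -32]
2. C_y = -2  [CA · BD = 252 ∩ 2·signedArea(CBD) = -32]
   → C = (23, -2)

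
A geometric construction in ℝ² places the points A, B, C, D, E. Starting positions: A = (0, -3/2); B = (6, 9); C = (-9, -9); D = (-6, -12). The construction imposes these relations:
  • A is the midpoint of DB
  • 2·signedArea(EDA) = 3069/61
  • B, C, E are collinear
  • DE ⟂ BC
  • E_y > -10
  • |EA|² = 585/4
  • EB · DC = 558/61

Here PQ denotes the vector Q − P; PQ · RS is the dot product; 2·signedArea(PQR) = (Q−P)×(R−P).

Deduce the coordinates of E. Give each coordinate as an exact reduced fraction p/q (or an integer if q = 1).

1. E_x = -564/61  [B, C, E are collinear ∩ DE ⟂ BC]
2. E_y = -567/61  [B, C, E are collinear ∩ DE ⟂ BC]
   → E = (-564/61, -567/61)

E = (-564/61, -567/61)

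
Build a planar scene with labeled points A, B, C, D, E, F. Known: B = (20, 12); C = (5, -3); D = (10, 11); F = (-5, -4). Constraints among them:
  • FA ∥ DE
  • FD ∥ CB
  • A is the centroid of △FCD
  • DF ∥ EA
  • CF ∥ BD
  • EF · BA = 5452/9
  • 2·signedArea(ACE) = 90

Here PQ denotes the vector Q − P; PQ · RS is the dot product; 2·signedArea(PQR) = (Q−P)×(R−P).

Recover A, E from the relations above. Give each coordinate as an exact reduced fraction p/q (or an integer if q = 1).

1. A_x = 10/3  [A is the centroid of △FCD]
2. A_y = 4/3  [A is the centroid of △FCD]
   → A = (10/3, 4/3)
3. E_x = 55/3  [DF ∥ EA ∩ FA ∥ DE]
4. E_y = 49/3  [DF ∥ EA ∩ FA ∥ DE]
   → E = (55/3, 49/3)

A = (10/3, 4/3)
E = (55/3, 49/3)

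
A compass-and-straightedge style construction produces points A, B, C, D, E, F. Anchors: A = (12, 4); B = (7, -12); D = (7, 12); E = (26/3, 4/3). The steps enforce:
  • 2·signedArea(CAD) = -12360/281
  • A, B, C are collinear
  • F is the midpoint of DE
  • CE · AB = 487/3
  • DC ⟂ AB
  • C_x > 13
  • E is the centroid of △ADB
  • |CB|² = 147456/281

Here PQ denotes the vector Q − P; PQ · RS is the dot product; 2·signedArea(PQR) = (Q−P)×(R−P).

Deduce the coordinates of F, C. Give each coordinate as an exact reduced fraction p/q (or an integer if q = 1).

C = (3887/281, 2772/281)
F = (47/6, 20/3)

1. F_x = 47/6  [F is the midpoint of DE]
2. F_y = 20/3  [F is the midpoint of DE]
   → F = (47/6, 20/3)
3. C_x = 3887/281  [A, B, C are collinear ∩ DC ⟂ AB]
4. C_y = 2772/281  [A, B, C are collinear ∩ DC ⟂ AB]
   → C = (3887/281, 2772/281)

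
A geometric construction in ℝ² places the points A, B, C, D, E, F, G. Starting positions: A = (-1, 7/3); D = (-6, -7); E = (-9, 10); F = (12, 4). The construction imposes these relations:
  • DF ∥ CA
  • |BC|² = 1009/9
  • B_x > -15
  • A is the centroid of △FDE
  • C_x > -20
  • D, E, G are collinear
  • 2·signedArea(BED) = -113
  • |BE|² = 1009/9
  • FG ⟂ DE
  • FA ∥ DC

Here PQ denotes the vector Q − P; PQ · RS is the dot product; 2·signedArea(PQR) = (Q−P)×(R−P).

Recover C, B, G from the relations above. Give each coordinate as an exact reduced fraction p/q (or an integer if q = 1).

1. C_x = -19  [DF ∥ CA ∩ FA ∥ DC]
2. C_y = -26/3  [DF ∥ CA ∩ FA ∥ DC]
   → C = (-19, -26/3)
3. B_x = -14  [line 17·x + 3·y + 236 = 0 ∩ |BE|² = 1009/9]
4. B_y = 2/3  [line 17·x + 3·y + 236 = 0 ∩ |BE|² = 1009/9]
   → B = (-14, 2/3)
5. G_x = -2187/298  [D, E, G are collinear ∩ FG ⟂ DE]
6. G_y = 175/298  [D, E, G are collinear ∩ FG ⟂ DE]
   → G = (-2187/298, 175/298)

B = (-14, 2/3)
C = (-19, -26/3)
G = (-2187/298, 175/298)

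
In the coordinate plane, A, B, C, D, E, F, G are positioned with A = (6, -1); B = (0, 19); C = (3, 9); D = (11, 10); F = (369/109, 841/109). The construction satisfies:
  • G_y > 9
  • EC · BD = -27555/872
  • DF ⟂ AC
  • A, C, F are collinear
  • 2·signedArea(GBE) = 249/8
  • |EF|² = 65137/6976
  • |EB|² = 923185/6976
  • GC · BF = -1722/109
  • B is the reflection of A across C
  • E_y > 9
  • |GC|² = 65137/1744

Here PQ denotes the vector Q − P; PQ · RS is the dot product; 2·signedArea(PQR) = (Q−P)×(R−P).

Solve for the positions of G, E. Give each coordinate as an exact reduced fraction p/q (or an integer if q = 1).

1. G_x = 1983/218  [line -369/109·x + 1230/109·y + -8241/109 = 0 ∩ |GC|² = 65137/1744]
2. G_y = 4111/436  [line -369/109·x + 1230/109·y + -8241/109 = 0 ∩ |GC|² = 65137/1744]
   → G = (1983/218, 4111/436)
3. E_x = 2637/436  [EC · BD = -27555/872 ∩ 2·signedArea(GBE) = 249/8]
4. E_y = 8035/872  [EC · BD = -27555/872 ∩ 2·signedArea(GBE) = 249/8]
   → E = (2637/436, 8035/872)

E = (2637/436, 8035/872)
G = (1983/218, 4111/436)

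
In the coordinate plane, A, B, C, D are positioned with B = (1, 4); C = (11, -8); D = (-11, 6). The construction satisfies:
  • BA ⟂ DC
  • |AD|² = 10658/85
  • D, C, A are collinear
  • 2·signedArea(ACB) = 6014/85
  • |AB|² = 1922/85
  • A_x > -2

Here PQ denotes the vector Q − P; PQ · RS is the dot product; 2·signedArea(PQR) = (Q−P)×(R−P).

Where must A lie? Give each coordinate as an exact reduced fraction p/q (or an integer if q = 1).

A = (-132/85, -1/85)

1. A_x = -132/85  [D, C, A are collinear ∩ BA ⟂ DC]
2. A_y = -1/85  [D, C, A are collinear ∩ BA ⟂ DC]
   → A = (-132/85, -1/85)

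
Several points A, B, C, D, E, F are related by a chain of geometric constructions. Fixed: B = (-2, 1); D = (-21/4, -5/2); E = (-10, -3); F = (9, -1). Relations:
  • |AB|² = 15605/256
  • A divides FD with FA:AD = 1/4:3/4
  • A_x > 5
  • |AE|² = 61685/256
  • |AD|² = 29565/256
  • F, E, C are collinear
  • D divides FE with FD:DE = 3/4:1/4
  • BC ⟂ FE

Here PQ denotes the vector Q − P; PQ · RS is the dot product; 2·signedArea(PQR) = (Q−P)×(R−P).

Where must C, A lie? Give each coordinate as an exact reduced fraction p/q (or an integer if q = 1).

A = (87/16, -11/8)
C = (-122/73, -155/73)

1. C_x = -122/73  [F, E, C are collinear ∩ BC ⟂ FE]
2. C_y = -155/73  [F, E, C are collinear ∩ BC ⟂ FE]
   → C = (-122/73, -155/73)
3. A_x = 87/16  [A divides FD with FA:AD = 1/4:3/4]
4. A_y = -11/8  [A divides FD with FA:AD = 1/4:3/4]
   → A = (87/16, -11/8)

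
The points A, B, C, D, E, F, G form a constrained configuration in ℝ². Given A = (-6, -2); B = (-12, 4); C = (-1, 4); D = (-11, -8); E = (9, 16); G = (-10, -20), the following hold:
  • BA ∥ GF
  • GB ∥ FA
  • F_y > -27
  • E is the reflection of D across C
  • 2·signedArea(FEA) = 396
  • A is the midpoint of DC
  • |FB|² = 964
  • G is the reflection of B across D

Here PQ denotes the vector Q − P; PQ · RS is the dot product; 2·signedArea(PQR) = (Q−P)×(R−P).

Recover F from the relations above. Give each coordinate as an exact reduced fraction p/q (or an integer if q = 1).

F = (-4, -26)

1. F_x = -4  [GB ∥ FA ∩ BA ∥ GF]
2. F_y = -26  [GB ∥ FA ∩ BA ∥ GF]
   → F = (-4, -26)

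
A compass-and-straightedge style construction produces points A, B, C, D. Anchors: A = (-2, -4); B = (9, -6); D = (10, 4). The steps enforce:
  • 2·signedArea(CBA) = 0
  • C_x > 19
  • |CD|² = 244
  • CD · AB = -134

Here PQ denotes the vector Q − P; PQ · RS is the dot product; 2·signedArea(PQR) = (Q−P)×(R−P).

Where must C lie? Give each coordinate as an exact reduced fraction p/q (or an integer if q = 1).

C = (20, -8)

1. C_x = 20  [2·signedArea(CBA) = 0 ∩ CD · AB = -134]
2. C_y = -8  [2·signedArea(CBA) = 0 ∩ CD · AB = -134]
   → C = (20, -8)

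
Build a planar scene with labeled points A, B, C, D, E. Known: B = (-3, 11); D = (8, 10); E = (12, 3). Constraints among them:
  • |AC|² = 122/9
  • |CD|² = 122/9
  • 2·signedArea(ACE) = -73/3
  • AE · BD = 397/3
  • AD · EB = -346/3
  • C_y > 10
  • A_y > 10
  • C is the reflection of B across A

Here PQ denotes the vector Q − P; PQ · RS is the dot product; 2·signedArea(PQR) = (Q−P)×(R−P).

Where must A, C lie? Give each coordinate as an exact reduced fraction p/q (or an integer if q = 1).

1. A_x = 2/3  [AD · EB = -346/3 ∩ AE · BD = 397/3]
2. A_y = 32/3  [AD · EB = -346/3 ∩ AE · BD = 397/3]
   → A = (2/3, 32/3)
3. C_x = 13/3  [C is the reflection of B across A]
4. C_y = 31/3  [C is the reflection of B across A]
   → C = (13/3, 31/3)

A = (2/3, 32/3)
C = (13/3, 31/3)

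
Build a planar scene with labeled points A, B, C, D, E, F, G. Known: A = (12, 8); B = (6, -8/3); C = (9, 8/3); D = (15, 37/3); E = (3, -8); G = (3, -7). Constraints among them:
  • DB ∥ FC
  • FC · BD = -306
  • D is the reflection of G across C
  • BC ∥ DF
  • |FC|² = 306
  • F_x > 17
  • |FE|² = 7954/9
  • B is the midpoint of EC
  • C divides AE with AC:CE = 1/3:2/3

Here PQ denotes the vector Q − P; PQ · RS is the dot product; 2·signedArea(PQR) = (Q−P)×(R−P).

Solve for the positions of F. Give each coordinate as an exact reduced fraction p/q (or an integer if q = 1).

1. F_x = 18  [DB ∥ FC ∩ BC ∥ DF]
2. F_y = 53/3  [DB ∥ FC ∩ BC ∥ DF]
   → F = (18, 53/3)

F = (18, 53/3)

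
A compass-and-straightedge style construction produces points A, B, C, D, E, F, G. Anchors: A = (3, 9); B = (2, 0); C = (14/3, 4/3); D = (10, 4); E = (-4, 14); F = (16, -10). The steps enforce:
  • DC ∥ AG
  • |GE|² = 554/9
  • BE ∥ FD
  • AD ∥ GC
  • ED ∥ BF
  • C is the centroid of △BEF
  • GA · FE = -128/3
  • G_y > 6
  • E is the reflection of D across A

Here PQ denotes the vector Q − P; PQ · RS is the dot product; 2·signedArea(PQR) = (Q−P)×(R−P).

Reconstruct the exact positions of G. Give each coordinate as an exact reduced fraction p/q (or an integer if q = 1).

G = (-7/3, 19/3)

1. G_x = -7/3  [AD ∥ GC ∩ DC ∥ AG]
2. G_y = 19/3  [AD ∥ GC ∩ DC ∥ AG]
   → G = (-7/3, 19/3)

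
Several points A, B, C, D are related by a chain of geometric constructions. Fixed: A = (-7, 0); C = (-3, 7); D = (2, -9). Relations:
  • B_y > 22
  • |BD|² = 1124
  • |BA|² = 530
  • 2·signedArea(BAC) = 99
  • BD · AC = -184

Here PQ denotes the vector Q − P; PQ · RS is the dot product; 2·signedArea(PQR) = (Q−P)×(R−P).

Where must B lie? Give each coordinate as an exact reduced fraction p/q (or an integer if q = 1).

B = (-8, 23)

1. B_x = -8  [2·signedArea(BAC) = 99 ∩ BD · AC = -184]
2. B_y = 23  [2·signedArea(BAC) = 99 ∩ BD · AC = -184]
   → B = (-8, 23)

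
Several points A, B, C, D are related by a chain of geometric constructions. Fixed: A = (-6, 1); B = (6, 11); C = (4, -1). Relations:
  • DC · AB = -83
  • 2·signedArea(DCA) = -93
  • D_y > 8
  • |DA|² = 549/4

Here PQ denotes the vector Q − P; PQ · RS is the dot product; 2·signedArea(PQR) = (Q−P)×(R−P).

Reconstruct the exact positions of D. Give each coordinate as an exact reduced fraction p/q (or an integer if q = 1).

1. D_x = 3  [2·signedArea(DCA) = -93 ∩ DC · AB = -83]
2. D_y = 17/2  [2·signedArea(DCA) = -93 ∩ DC · AB = -83]
   → D = (3, 17/2)

D = (3, 17/2)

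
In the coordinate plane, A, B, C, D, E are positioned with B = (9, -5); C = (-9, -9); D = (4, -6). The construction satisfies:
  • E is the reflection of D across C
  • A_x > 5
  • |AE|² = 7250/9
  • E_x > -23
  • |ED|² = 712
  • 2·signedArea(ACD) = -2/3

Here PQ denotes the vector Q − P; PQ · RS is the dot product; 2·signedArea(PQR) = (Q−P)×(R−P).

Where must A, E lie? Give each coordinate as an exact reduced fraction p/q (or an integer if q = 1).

1. E_x = -22  [E is the reflection of D across C]
2. E_y = -12  [E is the reflection of D across C]
   → E = (-22, -12)
3. A_x = 17/3  [line -3·x + 13·y + 272/3 = 0 ∩ |AE|² = 7250/9]
4. A_y = -17/3  [line -3·x + 13·y + 272/3 = 0 ∩ |AE|² = 7250/9]
   → A = (17/3, -17/3)

A = (17/3, -17/3)
E = (-22, -12)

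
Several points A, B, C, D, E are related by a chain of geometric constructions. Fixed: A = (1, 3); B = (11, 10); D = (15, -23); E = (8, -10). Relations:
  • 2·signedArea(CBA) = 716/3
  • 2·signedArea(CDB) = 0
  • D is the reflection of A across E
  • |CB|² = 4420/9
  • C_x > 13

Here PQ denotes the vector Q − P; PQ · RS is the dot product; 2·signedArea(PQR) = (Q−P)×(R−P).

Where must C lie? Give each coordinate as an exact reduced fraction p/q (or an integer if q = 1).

C = (41/3, -12)

1. C_x = 41/3  [2·signedArea(CDB) = 0 ∩ 2·signedArea(CBA) = 716/3]
2. C_y = -12  [2·signedArea(CDB) = 0 ∩ 2·signedArea(CBA) = 716/3]
   → C = (41/3, -12)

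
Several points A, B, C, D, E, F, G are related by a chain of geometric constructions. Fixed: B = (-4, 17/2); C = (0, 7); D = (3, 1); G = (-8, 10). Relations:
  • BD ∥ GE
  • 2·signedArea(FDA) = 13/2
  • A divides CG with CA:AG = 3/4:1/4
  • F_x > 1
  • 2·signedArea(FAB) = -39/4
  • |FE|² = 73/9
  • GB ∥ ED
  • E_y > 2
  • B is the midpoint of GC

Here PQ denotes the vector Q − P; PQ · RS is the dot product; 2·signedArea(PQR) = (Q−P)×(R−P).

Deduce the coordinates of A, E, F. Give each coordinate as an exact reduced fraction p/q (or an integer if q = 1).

1. A_x = -6  [A divides CG with CA:AG = 3/4:1/4]
2. A_y = 37/4  [A divides CG with CA:AG = 3/4:1/4]
   → A = (-6, 37/4)
3. E_x = -1  [GB ∥ ED ∩ BD ∥ GE]
4. E_y = 5/2  [GB ∥ ED ∩ BD ∥ GE]
   → E = (-1, 5/2)
5. F_x = 5/3  [2·signedArea(FAB) = -39/4 ∩ 2·signedArea(FDA) = 13/2]
6. F_y = 3/2  [2·signedArea(FAB) = -39/4 ∩ 2·signedArea(FDA) = 13/2]
   → F = (5/3, 3/2)

A = (-6, 37/4)
E = (-1, 5/2)
F = (5/3, 3/2)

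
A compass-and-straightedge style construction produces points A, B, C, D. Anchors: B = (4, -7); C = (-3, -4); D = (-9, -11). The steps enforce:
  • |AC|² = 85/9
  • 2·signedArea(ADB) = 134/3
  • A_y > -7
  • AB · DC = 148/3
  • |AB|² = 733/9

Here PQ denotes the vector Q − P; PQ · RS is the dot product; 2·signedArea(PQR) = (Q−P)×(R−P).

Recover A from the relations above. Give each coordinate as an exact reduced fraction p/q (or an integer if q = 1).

A = (-5, -19/3)

1. A_x = -5  [AB · DC = 148/3 ∩ 2·signedArea(ADB) = 134/3]
2. A_y = -19/3  [AB · DC = 148/3 ∩ 2·signedArea(ADB) = 134/3]
   → A = (-5, -19/3)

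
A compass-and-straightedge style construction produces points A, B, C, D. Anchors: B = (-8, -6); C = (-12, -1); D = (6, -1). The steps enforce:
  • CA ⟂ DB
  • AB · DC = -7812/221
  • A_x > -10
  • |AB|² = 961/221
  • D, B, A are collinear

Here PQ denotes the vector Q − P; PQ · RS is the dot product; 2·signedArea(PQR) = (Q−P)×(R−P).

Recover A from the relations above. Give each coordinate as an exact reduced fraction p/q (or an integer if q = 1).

A = (-2202/221, -1481/221)

1. A_x = -2202/221  [D, B, A are collinear ∩ CA ⟂ DB]
2. A_y = -1481/221  [D, B, A are collinear ∩ CA ⟂ DB]
   → A = (-2202/221, -1481/221)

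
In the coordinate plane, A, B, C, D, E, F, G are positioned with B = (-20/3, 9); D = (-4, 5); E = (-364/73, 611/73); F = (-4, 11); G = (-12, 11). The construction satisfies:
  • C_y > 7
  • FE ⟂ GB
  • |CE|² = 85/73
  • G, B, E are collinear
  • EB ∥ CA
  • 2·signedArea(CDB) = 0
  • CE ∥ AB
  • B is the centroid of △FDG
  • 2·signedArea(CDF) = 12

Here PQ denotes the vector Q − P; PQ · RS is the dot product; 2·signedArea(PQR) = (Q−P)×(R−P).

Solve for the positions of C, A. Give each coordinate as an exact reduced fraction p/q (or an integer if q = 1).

1. C_x = -6  [2·signedArea(CDB) = 0 ∩ 2·signedArea(CDF) = 12]
2. C_y = 8  [2·signedArea(CDB) = 0 ∩ 2·signedArea(CDF) = 12]
   → C = (-6, 8)
3. A_x = -1682/219  [CE ∥ AB ∩ EB ∥ CA]
4. A_y = 630/73  [CE ∥ AB ∩ EB ∥ CA]
   → A = (-1682/219, 630/73)

A = (-1682/219, 630/73)
C = (-6, 8)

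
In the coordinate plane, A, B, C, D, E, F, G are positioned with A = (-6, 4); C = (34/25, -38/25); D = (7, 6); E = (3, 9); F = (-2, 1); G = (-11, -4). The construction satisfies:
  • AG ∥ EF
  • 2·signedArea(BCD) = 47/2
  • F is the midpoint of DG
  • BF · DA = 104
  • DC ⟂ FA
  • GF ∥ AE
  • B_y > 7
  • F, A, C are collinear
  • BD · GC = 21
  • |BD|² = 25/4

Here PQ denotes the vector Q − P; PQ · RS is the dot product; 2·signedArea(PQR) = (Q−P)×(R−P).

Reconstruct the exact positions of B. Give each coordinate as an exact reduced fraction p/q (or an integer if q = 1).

B = (5, 15/2)

1. B_x = 5  [2·signedArea(BCD) = 47/2 ∩ BD · GC = 21]
2. B_y = 15/2  [2·signedArea(BCD) = 47/2 ∩ BD · GC = 21]
   → B = (5, 15/2)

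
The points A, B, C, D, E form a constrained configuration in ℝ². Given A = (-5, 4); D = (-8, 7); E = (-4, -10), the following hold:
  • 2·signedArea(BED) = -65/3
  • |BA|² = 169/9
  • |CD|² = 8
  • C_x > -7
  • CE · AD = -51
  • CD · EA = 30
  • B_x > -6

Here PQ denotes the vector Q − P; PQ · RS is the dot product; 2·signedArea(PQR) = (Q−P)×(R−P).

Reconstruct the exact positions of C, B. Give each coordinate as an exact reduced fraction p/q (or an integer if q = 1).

B = (-5, -1/3)
C = (-6, 5)

1. C_x = -6  [CE · AD = -51 ∩ CD · EA = 30]
2. C_y = 5  [CE · AD = -51 ∩ CD · EA = 30]
   → C = (-6, 5)
3. B_x = -5  [line -17·x + -4·y + -259/3 = 0 ∩ |BA|² = 169/9]
4. B_y = -1/3  [line -17·x + -4·y + -259/3 = 0 ∩ |BA|² = 169/9]
   → B = (-5, -1/3)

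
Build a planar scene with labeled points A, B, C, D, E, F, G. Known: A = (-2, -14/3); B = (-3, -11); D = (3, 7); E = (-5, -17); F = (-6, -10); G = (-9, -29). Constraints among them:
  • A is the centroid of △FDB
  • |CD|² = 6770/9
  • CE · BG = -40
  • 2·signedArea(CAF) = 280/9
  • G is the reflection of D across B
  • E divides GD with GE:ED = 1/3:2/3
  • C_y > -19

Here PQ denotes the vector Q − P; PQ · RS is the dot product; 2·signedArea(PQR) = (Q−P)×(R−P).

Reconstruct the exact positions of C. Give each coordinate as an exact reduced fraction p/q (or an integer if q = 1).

1. C_x = -20/3  [CE · BG = -40 ∩ 2·signedArea(CAF) = 280/9]
2. C_y = -56/3  [CE · BG = -40 ∩ 2·signedArea(CAF) = 280/9]
   → C = (-20/3, -56/3)

C = (-20/3, -56/3)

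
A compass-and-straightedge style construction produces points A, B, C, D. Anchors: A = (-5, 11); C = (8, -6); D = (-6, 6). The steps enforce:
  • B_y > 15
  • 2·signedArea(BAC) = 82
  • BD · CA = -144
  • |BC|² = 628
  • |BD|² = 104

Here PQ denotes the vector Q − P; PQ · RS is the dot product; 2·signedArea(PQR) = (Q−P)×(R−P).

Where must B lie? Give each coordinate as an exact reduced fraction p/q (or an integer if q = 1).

B = (-4, 16)

1. B_x = -4  [BD · CA = -144 ∩ 2·signedArea(BAC) = 82]
2. B_y = 16  [BD · CA = -144 ∩ 2·signedArea(BAC) = 82]
   → B = (-4, 16)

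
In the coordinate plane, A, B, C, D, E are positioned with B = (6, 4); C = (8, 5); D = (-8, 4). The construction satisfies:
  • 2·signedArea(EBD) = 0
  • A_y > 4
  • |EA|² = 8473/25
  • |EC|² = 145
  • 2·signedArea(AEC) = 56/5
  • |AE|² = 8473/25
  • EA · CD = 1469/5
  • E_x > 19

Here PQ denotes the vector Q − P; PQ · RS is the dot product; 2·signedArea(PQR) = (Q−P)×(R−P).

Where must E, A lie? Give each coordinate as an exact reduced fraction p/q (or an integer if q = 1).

1. E_y = 4  [2·signedArea(EBD) = 0]
2. E_x = 20  [|EC|² = 145]
   → E = (20, 4)
3. A_x = 8/5  [2·signedArea(AEC) = 56/5 ∩ EA · CD = 1469/5]
4. A_y = 23/5  [2·signedArea(AEC) = 56/5 ∩ EA · CD = 1469/5]
   → A = (8/5, 23/5)

A = (8/5, 23/5)
E = (20, 4)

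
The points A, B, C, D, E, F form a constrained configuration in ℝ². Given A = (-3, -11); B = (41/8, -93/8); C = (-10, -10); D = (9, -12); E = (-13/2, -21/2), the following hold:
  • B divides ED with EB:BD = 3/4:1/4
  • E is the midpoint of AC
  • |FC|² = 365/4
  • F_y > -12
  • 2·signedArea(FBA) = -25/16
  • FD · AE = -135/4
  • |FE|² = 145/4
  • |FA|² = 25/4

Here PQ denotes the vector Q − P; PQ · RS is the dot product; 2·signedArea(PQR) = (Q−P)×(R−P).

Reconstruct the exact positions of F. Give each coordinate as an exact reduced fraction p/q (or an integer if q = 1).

1. F_x = -1/2  [2·signedArea(FBA) = -25/16 ∩ FD · AE = -135/4]
2. F_y = -11  [2·signedArea(FBA) = -25/16 ∩ FD · AE = -135/4]
   → F = (-1/2, -11)

F = (-1/2, -11)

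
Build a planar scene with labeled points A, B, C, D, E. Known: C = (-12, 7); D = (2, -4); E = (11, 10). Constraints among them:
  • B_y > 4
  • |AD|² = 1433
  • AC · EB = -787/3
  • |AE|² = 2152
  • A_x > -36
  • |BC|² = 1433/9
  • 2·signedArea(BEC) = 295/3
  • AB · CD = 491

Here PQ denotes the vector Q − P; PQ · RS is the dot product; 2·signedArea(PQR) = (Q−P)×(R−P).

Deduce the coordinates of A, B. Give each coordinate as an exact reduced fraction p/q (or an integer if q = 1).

1. B_x = 1/3  [line 3·x + -23·y + 296/3 = 0 ∩ |BC|² = 1433/9]
2. B_y = 13/3  [line 3·x + -23·y + 296/3 = 0 ∩ |BC|² = 1433/9]
   → B = (1/3, 13/3)
3. A_x = -35  [AC · EB = -787/3 ∩ AB · CD = 491]
4. A_y = 4  [AC · EB = -787/3 ∩ AB · CD = 491]
   → A = (-35, 4)

A = (-35, 4)
B = (1/3, 13/3)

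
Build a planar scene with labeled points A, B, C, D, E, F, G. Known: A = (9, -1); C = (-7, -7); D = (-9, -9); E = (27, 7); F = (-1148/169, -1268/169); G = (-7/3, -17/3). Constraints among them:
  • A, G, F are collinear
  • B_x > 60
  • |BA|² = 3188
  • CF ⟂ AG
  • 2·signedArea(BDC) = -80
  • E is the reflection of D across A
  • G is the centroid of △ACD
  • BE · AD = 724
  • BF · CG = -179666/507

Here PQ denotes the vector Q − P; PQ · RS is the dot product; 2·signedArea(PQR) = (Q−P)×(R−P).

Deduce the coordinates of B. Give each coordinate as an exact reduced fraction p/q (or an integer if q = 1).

B = (61, 21)

1. B_x = 61  [BE · AD = 724 ∩ 2·signedArea(BDC) = -80]
2. B_y = 21  [BE · AD = 724 ∩ 2·signedArea(BDC) = -80]
   → B = (61, 21)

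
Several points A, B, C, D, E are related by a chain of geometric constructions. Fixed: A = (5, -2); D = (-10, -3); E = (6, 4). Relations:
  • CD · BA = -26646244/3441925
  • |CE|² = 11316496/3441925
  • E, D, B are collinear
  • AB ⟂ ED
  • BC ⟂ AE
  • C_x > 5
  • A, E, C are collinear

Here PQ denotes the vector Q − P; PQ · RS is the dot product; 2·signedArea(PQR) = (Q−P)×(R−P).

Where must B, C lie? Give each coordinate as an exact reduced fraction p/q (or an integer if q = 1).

1. B_x = 902/305  [E, D, B are collinear ∩ AB ⟂ ED]
2. B_y = 814/305  [E, D, B are collinear ∩ AB ⟂ ED]
   → B = (902/305, 814/305)
3. C_x = 64346/11285  [A, E, C are collinear ∩ BC ⟂ AE]
4. C_y = 24956/11285  [A, E, C are collinear ∩ BC ⟂ AE]
   → C = (64346/11285, 24956/11285)

B = (902/305, 814/305)
C = (64346/11285, 24956/11285)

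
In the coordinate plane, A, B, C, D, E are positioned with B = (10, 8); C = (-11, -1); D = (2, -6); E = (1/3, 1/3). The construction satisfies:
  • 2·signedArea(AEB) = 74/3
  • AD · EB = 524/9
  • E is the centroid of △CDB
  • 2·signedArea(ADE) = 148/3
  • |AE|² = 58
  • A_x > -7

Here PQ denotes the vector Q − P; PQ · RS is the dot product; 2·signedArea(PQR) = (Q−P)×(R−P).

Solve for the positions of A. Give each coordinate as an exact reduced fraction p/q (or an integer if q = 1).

1. A_x = -20/3  [2·signedArea(ADE) = 148/3 ∩ 2·signedArea(AEB) = 74/3]
2. A_y = -8/3  [2·signedArea(ADE) = 148/3 ∩ 2·signedArea(AEB) = 74/3]
   → A = (-20/3, -8/3)

A = (-20/3, -8/3)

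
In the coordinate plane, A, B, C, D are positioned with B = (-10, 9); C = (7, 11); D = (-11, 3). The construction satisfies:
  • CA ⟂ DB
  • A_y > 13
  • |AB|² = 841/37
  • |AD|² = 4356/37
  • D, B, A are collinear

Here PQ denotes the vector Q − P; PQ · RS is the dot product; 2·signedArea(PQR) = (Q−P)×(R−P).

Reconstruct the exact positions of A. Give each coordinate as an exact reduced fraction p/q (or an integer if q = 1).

A = (-341/37, 507/37)

1. A_x = -341/37  [D, B, A are collinear ∩ CA ⟂ DB]
2. A_y = 507/37  [D, B, A are collinear ∩ CA ⟂ DB]
   → A = (-341/37, 507/37)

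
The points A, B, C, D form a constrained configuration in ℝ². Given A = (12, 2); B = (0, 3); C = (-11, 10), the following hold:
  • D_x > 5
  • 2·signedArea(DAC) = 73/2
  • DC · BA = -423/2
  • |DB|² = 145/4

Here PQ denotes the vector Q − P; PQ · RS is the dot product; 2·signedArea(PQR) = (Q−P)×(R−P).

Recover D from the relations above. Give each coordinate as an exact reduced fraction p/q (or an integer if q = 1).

1. D_x = 6  [DC · BA = -423/2 ∩ 2·signedArea(DAC) = 73/2]
2. D_y = 5/2  [DC · BA = -423/2 ∩ 2·signedArea(DAC) = 73/2]
   → D = (6, 5/2)

D = (6, 5/2)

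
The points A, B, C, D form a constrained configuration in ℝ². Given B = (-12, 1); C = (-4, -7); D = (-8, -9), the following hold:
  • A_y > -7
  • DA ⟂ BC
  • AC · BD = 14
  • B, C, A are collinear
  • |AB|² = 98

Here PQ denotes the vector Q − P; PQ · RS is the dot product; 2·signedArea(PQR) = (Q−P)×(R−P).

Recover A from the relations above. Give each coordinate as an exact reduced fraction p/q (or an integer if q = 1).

A = (-5, -6)

1. A_x = -5  [B, C, A are collinear ∩ DA ⟂ BC]
2. A_y = -6  [B, C, A are collinear ∩ DA ⟂ BC]
   → A = (-5, -6)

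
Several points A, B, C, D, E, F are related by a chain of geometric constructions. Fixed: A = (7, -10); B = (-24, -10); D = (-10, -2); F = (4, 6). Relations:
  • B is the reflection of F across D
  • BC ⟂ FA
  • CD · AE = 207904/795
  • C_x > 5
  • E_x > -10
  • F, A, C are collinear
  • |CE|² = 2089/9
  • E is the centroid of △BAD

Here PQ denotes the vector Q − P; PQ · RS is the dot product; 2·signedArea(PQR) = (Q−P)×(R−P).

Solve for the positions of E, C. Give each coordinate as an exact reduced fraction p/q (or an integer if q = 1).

C = (1576/265, -1162/265)
E = (-9, -22/3)

1. E_x = -9  [E is the centroid of △BAD]
2. E_y = -22/3  [E is the centroid of △BAD]
   → E = (-9, -22/3)
3. C_x = 1576/265  [F, A, C are collinear ∩ BC ⟂ FA]
4. C_y = -1162/265  [F, A, C are collinear ∩ BC ⟂ FA]
   → C = (1576/265, -1162/265)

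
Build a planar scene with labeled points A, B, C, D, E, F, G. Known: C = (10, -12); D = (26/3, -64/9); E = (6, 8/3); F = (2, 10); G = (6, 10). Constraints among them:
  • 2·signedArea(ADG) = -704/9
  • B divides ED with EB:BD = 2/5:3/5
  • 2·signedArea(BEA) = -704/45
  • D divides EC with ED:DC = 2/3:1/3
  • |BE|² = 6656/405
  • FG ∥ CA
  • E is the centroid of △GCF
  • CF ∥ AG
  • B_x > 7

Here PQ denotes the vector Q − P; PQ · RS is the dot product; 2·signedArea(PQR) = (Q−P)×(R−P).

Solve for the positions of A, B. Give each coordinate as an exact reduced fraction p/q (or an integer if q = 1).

1. A_x = 14  [CF ∥ AG ∩ FG ∥ CA]
2. A_y = -12  [CF ∥ AG ∩ FG ∥ CA]
   → A = (14, -12)
3. B_x = 106/15  [B divides ED with EB:BD = 2/5:3/5]
4. B_y = -56/45  [B divides ED with EB:BD = 2/5:3/5]
   → B = (106/15, -56/45)

A = (14, -12)
B = (106/15, -56/45)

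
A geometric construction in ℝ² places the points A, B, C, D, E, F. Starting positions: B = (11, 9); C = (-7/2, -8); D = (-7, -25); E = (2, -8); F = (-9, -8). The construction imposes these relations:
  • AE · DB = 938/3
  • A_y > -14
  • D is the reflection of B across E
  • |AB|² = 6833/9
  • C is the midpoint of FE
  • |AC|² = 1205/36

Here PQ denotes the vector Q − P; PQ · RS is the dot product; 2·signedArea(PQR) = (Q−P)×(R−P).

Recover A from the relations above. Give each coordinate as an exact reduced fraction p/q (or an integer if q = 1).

1. A_x = -14/3  [line -18·x + -34·y + -1646/3 = 0 ∩ |AB|² = 6833/9]
2. A_y = -41/3  [line -18·x + -34·y + -1646/3 = 0 ∩ |AB|² = 6833/9]
   → A = (-14/3, -41/3)

A = (-14/3, -41/3)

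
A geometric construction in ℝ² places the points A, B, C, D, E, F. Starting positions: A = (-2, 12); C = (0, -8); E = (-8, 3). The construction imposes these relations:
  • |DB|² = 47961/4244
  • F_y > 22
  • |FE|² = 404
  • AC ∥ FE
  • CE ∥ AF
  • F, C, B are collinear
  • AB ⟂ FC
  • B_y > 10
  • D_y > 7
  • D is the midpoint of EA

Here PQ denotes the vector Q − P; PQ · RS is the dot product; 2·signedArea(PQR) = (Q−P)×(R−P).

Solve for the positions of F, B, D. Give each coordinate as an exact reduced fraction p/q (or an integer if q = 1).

1. F_x = -10  [AC ∥ FE ∩ CE ∥ AF]
2. F_y = 23  [AC ∥ FE ∩ CE ∥ AF]
   → F = (-10, 23)
3. B_x = -6400/1061  [F, C, B are collinear ∩ AB ⟂ FC]
4. B_y = 11352/1061  [F, C, B are collinear ∩ AB ⟂ FC]
   → B = (-6400/1061, 11352/1061)
5. D_x = -5  [D is the midpoint of EA]
6. D_y = 15/2  [D is the midpoint of EA]
   → D = (-5, 15/2)

B = (-6400/1061, 11352/1061)
D = (-5, 15/2)
F = (-10, 23)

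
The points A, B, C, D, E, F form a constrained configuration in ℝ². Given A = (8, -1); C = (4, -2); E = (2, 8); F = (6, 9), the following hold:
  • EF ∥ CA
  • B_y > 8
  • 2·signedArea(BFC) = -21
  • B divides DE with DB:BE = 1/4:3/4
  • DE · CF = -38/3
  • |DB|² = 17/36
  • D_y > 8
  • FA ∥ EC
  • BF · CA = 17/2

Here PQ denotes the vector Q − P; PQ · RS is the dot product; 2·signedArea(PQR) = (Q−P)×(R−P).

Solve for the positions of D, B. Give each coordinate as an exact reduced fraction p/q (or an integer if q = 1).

1. B_x = 4  [BF · CA = 17/2 ∩ 2·signedArea(BFC) = -21]
2. B_y = 17/2  [BF · CA = 17/2 ∩ 2·signedArea(BFC) = -21]
   → B = (4, 17/2)
3. D_x = 14/3  [DE · CF = -38/3 ∩ B divides DE with DB:BE = 1/4:3/4]
4. D_y = 26/3  [DE · CF = -38/3 ∩ B divides DE with DB:BE = 1/4:3/4]
   → D = (14/3, 26/3)

B = (4, 17/2)
D = (14/3, 26/3)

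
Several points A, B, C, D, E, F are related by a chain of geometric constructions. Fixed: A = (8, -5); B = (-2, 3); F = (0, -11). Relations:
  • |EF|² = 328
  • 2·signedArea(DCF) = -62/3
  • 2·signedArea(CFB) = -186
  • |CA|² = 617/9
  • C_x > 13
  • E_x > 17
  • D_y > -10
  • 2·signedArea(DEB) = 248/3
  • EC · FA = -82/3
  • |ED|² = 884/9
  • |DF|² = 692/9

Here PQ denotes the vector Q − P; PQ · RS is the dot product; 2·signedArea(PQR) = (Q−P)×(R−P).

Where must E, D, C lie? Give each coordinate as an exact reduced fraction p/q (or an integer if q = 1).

1. C_x = 40/3  [line -14·x + -2·y + 164 = 0 ∩ |CA|² = 617/9]
2. C_y = -34/3  [line -14·x + -2·y + 164 = 0 ∩ |CA|² = 617/9]
   → C = (40/3, -34/3)
3. E_x = 18  [line -8·x + -6·y + 66 = 0 ∩ |EF|² = 328]
4. E_y = -13  [line -8·x + -6·y + 66 = 0 ∩ |EF|² = 328]
   → E = (18, -13)
5. D_x = 26/3  [2·signedArea(DEB) = 248/3 ∩ 2·signedArea(DCF) = -62/3]
6. D_y = -29/3  [2·signedArea(DEB) = 248/3 ∩ 2·signedArea(DCF) = -62/3]
   → D = (26/3, -29/3)

C = (40/3, -34/3)
D = (26/3, -29/3)
E = (18, -13)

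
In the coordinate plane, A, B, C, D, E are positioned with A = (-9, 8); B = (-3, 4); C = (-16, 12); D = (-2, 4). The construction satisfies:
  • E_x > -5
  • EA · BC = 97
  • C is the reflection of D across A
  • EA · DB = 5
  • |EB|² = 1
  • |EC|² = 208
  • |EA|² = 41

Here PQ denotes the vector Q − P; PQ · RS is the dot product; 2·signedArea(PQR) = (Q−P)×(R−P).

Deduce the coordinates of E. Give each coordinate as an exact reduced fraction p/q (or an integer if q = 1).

1. E_x = -4  [EA · DB = 5 ∩ EA · BC = 97]
2. E_y = 4  [EA · DB = 5 ∩ EA · BC = 97]
   → E = (-4, 4)

E = (-4, 4)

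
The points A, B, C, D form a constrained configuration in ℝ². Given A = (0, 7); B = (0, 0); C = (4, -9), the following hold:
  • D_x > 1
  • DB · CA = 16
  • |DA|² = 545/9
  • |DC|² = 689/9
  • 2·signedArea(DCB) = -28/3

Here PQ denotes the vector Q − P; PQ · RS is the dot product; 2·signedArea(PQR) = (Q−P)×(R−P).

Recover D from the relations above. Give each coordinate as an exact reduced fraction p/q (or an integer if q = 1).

1. D_x = 4/3  [2·signedArea(DCB) = -28/3 ∩ DB · CA = 16]
2. D_y = -2/3  [2·signedArea(DCB) = -28/3 ∩ DB · CA = 16]
   → D = (4/3, -2/3)

D = (4/3, -2/3)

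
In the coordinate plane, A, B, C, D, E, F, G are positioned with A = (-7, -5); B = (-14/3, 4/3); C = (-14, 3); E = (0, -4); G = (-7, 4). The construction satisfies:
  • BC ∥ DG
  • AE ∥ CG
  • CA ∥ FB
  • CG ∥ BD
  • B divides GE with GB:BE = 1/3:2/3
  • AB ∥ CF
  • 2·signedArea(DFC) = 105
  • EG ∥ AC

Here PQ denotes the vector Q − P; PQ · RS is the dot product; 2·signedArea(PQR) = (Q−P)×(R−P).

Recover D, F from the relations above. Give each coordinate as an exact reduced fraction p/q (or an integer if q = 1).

1. D_x = 7/3  [BC ∥ DG ∩ CG ∥ BD]
2. D_y = 7/3  [BC ∥ DG ∩ CG ∥ BD]
   → D = (7/3, 7/3)
3. F_x = -35/3  [CA ∥ FB ∩ AB ∥ CF]
4. F_y = 28/3  [CA ∥ FB ∩ AB ∥ CF]
   → F = (-35/3, 28/3)

D = (7/3, 7/3)
F = (-35/3, 28/3)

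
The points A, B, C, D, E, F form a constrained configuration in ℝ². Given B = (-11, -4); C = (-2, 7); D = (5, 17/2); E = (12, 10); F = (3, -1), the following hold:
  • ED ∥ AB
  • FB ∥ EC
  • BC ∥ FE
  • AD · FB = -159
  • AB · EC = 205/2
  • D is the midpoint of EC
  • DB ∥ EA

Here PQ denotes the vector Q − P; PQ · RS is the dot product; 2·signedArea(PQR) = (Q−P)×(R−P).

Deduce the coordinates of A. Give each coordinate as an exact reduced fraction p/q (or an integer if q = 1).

1. A_x = -4  [ED ∥ AB ∩ DB ∥ EA]
2. A_y = -5/2  [ED ∥ AB ∩ DB ∥ EA]
   → A = (-4, -5/2)

A = (-4, -5/2)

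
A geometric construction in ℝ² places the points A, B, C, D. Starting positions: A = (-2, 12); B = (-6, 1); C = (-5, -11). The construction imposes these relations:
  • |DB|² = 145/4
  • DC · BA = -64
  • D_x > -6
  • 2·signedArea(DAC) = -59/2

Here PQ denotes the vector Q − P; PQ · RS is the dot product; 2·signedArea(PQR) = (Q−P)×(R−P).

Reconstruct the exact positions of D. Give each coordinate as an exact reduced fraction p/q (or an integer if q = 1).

D = (-11/2, -5)

1. D_x = -11/2  [2·signedArea(DAC) = -59/2 ∩ DC · BA = -64]
2. D_y = -5  [2·signedArea(DAC) = -59/2 ∩ DC · BA = -64]
   → D = (-11/2, -5)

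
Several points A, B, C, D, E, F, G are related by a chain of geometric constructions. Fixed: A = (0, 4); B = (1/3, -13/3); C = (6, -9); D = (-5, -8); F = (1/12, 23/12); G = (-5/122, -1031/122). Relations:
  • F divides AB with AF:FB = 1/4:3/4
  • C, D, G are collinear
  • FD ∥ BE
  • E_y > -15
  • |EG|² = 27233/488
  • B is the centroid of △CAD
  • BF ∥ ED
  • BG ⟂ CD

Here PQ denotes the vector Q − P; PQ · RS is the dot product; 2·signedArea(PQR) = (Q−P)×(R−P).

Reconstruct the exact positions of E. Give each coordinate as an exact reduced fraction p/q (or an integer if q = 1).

E = (-19/4, -57/4)

1. E_x = -19/4  [BF ∥ ED ∩ FD ∥ BE]
2. E_y = -57/4  [BF ∥ ED ∩ FD ∥ BE]
   → E = (-19/4, -57/4)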